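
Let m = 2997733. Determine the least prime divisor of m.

2997733 is odd.
Digit sum 40, not divisible by 3.
Ends in 3: not divisible by 5.
7: 2997733 = 7·428247 + 4
11: 2997733 = 11·272521 + 2
13: 2997733 = 13·230594 + 11
17: 2997733 = 17·176337 + 4
19: 2997733 = 19·157775 + 8
23: 2997733 = 23·130336 + 5
29: 2997733 = 29·103370 + 3
31: 2997733 = 31·96701 + 2
37: 2997733 = 37·81019 + 30
41: 2997733 = 41·73115 + 18
43: 2997733 = 43·69714 + 31
47: 2997733 = 47·63781 + 26
53: 2997733 = 53·56561

53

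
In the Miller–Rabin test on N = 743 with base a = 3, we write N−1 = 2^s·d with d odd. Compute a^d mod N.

743 − 1 = 742 = 2^1 · 371, so d = 371.
3^1 ≡ 3 (mod 743)
3^2 ≡ 3^2 = 9 ≡ 9 (mod 743)
3^4 ≡ 9^2 = 81 ≡ 81 (mod 743)
3^8 ≡ 81^2 = 6561 ≡ 617 (mod 743)
3^16 ≡ 617^2 = 380689 ≡ 273 (mod 743)
3^32 ≡ 273^2 = 74529 ≡ 229 (mod 743)
3^64 ≡ 229^2 = 52441 ≡ 431 (mod 743)
3^128 ≡ 431^2 = 185761 ≡ 11 (mod 743)
3^256 ≡ 11^2 = 121 ≡ 121 (mod 743)
371 = 256 + 64 + 32 + 16 + 2 + 1 in binary powers of 2.
So 3^371 ≡ 121 · 431 · 229 · 273 · 9 · 3 ≡ 1 (mod 743).
Since 3^d ≡ 1 (mod 743), base 3 does not prove 743 composite.

1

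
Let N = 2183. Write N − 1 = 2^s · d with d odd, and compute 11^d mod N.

2183 − 1 = 2182 = 2^1 · 1091, so d = 1091.
11^1 ≡ 11 (mod 2183)
11^2 ≡ 11^2 = 121 ≡ 121 (mod 2183)
11^4 ≡ 121^2 = 14641 ≡ 1543 (mod 2183)
11^8 ≡ 1543^2 = 2380849 ≡ 1379 (mod 2183)
11^16 ≡ 1379^2 = 1901641 ≡ 248 (mod 2183)
11^32 ≡ 248^2 = 61504 ≡ 380 (mod 2183)
11^64 ≡ 380^2 = 144400 ≡ 322 (mod 2183)
11^128 ≡ 322^2 = 103684 ≡ 1083 (mod 2183)
11^256 ≡ 1083^2 = 1172889 ≡ 618 (mod 2183)
11^512 ≡ 618^2 = 381924 ≡ 2082 (mod 2183)
11^1024 ≡ 2082^2 = 4334724 ≡ 1469 (mod 2183)
1091 = 1024 + 64 + 2 + 1 in binary powers of 2.
So 11^1091 ≡ 1469 · 322 · 121 · 11 ≡ 1026 (mod 2183).
Squaring chain: 1026; never reaches −1, so base 11 is a Miller–Rabin witness that 2183 is composite.

1026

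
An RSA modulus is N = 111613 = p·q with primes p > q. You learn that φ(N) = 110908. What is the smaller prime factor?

239

φ(n) = (p−1)(q−1) = n − (p+q) + 1, so p + q = 111613 − 110908 + 1 = 706.
p and q are the roots of t² − 706t + 111613 = 0.
Discriminant: 706² − 4·111613 = 498436 − 446452 = 51984; √51984 = 228.
q = (706 − 228)/2 = 239, p = (706 + 228)/2 = 467.
Check: 239 · 467 = 111613.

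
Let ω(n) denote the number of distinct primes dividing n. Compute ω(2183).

2183 = 37 · 59
2183 = 37 · 59, which has 2 distinct prime factors.

2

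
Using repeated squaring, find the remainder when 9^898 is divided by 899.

9^1 ≡ 9 (mod 899)
9^2 ≡ 9^2 = 81 ≡ 81 (mod 899)
9^4 ≡ 81^2 = 6561 ≡ 268 (mod 899)
9^8 ≡ 268^2 = 71824 ≡ 803 (mod 899)
9^16 ≡ 803^2 = 644809 ≡ 226 (mod 899)
9^32 ≡ 226^2 = 51076 ≡ 732 (mod 899)
9^64 ≡ 732^2 = 535824 ≡ 20 (mod 899)
9^128 ≡ 20^2 = 400 ≡ 400 (mod 899)
9^256 ≡ 400^2 = 160000 ≡ 877 (mod 899)
9^512 ≡ 877^2 = 769129 ≡ 484 (mod 899)
898 = 512 + 256 + 128 + 2 in binary powers of 2.
So 9^898 ≡ 484 · 877 · 400 · 81 ≡ 545 (mod 899).
Since 545 ≠ 1, base 9 is a Fermat witness: 899 is composite.

545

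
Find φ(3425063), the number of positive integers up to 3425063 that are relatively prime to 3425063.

3356640

Factor: 3425063 = 127 · 149 · 181.
φ(3425063) = (127−1) · (149−1) · (181−1) = 126 · 148 · 180 = 3356640.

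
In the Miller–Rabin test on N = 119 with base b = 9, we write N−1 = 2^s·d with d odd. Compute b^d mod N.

32

119 − 1 = 118 = 2^1 · 59, so d = 59.
9^1 ≡ 9 (mod 119)
9^2 ≡ 9^2 = 81 ≡ 81 (mod 119)
9^4 ≡ 81^2 = 6561 ≡ 16 (mod 119)
9^8 ≡ 16^2 = 256 ≡ 18 (mod 119)
9^16 ≡ 18^2 = 324 ≡ 86 (mod 119)
9^32 ≡ 86^2 = 7396 ≡ 18 (mod 119)
59 = 32 + 16 + 8 + 2 + 1 in binary powers of 2.
So 9^59 ≡ 18 · 86 · 18 · 81 · 9 ≡ 32 (mod 119).
Squaring chain: 32; never reaches −1, so base 9 is a Miller–Rabin witness that 119 is composite.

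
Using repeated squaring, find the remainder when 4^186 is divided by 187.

4^1 ≡ 4 (mod 187)
4^2 ≡ 4^2 = 16 ≡ 16 (mod 187)
4^4 ≡ 16^2 = 256 ≡ 69 (mod 187)
4^8 ≡ 69^2 = 4761 ≡ 86 (mod 187)
4^16 ≡ 86^2 = 7396 ≡ 103 (mod 187)
4^32 ≡ 103^2 = 10609 ≡ 137 (mod 187)
4^64 ≡ 137^2 = 18769 ≡ 69 (mod 187)
4^128 ≡ 69^2 = 4761 ≡ 86 (mod 187)
186 = 128 + 32 + 16 + 8 + 2 in binary powers of 2.
So 4^186 ≡ 86 · 137 · 103 · 86 · 16 ≡ 169 (mod 187).
Since 169 ≠ 1, base 4 is a Fermat witness: 187 is composite.

169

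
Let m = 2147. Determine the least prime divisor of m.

19

2147 is odd.
Digit sum 14, not divisible by 3.
Ends in 7: not divisible by 5.
7: 2147 = 7·306 + 5
11: 2147 = 11·195 + 2
13: 2147 = 13·165 + 2
17: 2147 = 17·126 + 5
19: 2147 = 19·113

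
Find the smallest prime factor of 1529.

11

1529 is odd.
Digit sum 17, not divisible by 3.
Ends in 9: not divisible by 5.
7: 1529 = 7·218 + 3
11: 1529 = 11·139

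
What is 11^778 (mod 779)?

144

11^1 ≡ 11 (mod 779)
11^2 ≡ 11^2 = 121 ≡ 121 (mod 779)
11^4 ≡ 121^2 = 14641 ≡ 619 (mod 779)
11^8 ≡ 619^2 = 383161 ≡ 672 (mod 779)
11^16 ≡ 672^2 = 451584 ≡ 543 (mod 779)
11^32 ≡ 543^2 = 294849 ≡ 387 (mod 779)
11^64 ≡ 387^2 = 149769 ≡ 201 (mod 779)
11^128 ≡ 201^2 = 40401 ≡ 672 (mod 779)
11^256 ≡ 672^2 = 451584 ≡ 543 (mod 779)
11^512 ≡ 543^2 = 294849 ≡ 387 (mod 779)
778 = 512 + 256 + 8 + 2 in binary powers of 2.
So 11^778 ≡ 387 · 543 · 672 · 121 ≡ 144 (mod 779).
Since 144 ≠ 1, base 11 is a Fermat witness: 779 is composite.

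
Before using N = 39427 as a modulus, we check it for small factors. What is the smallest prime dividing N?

39427 is odd.
Digit sum 25, not divisible by 3.
Ends in 7: not divisible by 5.
7: 39427 = 7·5632 + 3
11: 39427 = 11·3584 + 3
13: 39427 = 13·3032 + 11
17: 39427 = 17·2319 + 4
19: 39427 = 19·2075 + 2
23: 39427 = 23·1714 + 5
29: 39427 = 29·1359 + 16
31: 39427 = 31·1271 + 26
37: 39427 = 37·1065 + 22
41: 39427 = 41·961 + 26
43: 39427 = 43·916 + 39
47: 39427 = 47·838 + 41
53: 39427 = 53·743 + 48
59: 39427 = 59·668 + 15
61: 39427 = 61·646 + 21
67: 39427 = 67·588 + 31
71: 39427 = 71·555 + 22
73: 39427 = 73·540 + 7
79: 39427 = 79·499 + 6
83: 39427 = 83·475 + 2
89: 39427 = 89·443

89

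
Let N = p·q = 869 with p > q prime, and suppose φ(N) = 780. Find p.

79

φ(n) = (p−1)(q−1) = n − (p+q) + 1, so p + q = 869 − 780 + 1 = 90.
p and q are the roots of t² − 90t + 869 = 0.
Discriminant: 90² − 4·869 = 8100 − 3476 = 4624; √4624 = 68.
q = (90 − 68)/2 = 11, p = (90 + 68)/2 = 79.
Check: 11 · 79 = 869.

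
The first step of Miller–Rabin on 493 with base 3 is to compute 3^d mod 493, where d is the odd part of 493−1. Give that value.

160

493 − 1 = 492 = 2^2 · 123, so d = 123.
3^1 ≡ 3 (mod 493)
3^2 ≡ 3^2 = 9 ≡ 9 (mod 493)
3^4 ≡ 9^2 = 81 ≡ 81 (mod 493)
3^8 ≡ 81^2 = 6561 ≡ 152 (mod 493)
3^16 ≡ 152^2 = 23104 ≡ 426 (mod 493)
3^32 ≡ 426^2 = 181476 ≡ 52 (mod 493)
3^64 ≡ 52^2 = 2704 ≡ 239 (mod 493)
123 = 64 + 32 + 16 + 8 + 2 + 1 in binary powers of 2.
So 3^123 ≡ 239 · 52 · 426 · 152 · 9 · 3 ≡ 160 (mod 493).
Squaring chain: 160 → 457; never reaches −1, so base 3 is a Miller–Rabin witness that 493 is composite.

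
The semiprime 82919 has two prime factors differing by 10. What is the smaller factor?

Since p = q + 10, we have 82919 = q(q + 10), so q² + 10q − 82919 = 0.
Discriminant: 10² + 4·82919 = 100 + 331676 = 331776; √331776 = 576.
q = (−10 + 576)/2 = 283, and p = q + 10 = 293.
Check: 283 · 293 = 82919.

283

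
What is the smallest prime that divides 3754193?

31

3754193 is odd.
Digit sum 32, not divisible by 3.
Ends in 3: not divisible by 5.
7: 3754193 = 7·536313 + 2
11: 3754193 = 11·341290 + 3
13: 3754193 = 13·288784 + 1
17: 3754193 = 17·220834 + 15
19: 3754193 = 19·197589 + 2
23: 3754193 = 23·163225 + 18
29: 3754193 = 29·129454 + 27
31: 3754193 = 31·121103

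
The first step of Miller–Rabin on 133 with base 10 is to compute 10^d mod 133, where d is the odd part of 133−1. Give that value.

133 − 1 = 132 = 2^2 · 33, so d = 33.
10^1 ≡ 10 (mod 133)
10^2 ≡ 10^2 = 100 ≡ 100 (mod 133)
10^4 ≡ 100^2 = 10000 ≡ 25 (mod 133)
10^8 ≡ 25^2 = 625 ≡ 93 (mod 133)
10^16 ≡ 93^2 = 8649 ≡ 4 (mod 133)
10^32 ≡ 4^2 = 16 ≡ 16 (mod 133)
33 = 32 + 1 in binary powers of 2.
So 10^33 ≡ 16 · 10 ≡ 27 (mod 133).
Squaring chain: 27 → 64; never reaches −1, so base 10 is a Miller–Rabin witness that 133 is composite.

27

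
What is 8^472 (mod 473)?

8^1 ≡ 8 (mod 473)
8^2 ≡ 8^2 = 64 ≡ 64 (mod 473)
8^4 ≡ 64^2 = 4096 ≡ 312 (mod 473)
8^8 ≡ 312^2 = 97344 ≡ 379 (mod 473)
8^16 ≡ 379^2 = 143641 ≡ 322 (mod 473)
8^32 ≡ 322^2 = 103684 ≡ 97 (mod 473)
8^64 ≡ 97^2 = 9409 ≡ 422 (mod 473)
8^128 ≡ 422^2 = 178084 ≡ 236 (mod 473)
8^256 ≡ 236^2 = 55696 ≡ 355 (mod 473)
472 = 256 + 128 + 64 + 16 + 8 in binary powers of 2.
So 8^472 ≡ 355 · 236 · 422 · 322 · 379 ≡ 262 (mod 473).
Since 262 ≠ 1, base 8 is a Fermat witness: 473 is composite.

262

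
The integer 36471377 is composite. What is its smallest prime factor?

79

36471377 is odd.
Digit sum 38, not divisible by 3.
Ends in 7: not divisible by 5.
7: 36471377 = 7·5210196 + 5
11: 36471377 = 11·3315579 + 8
13: 36471377 = 13·2805490 + 7
17: 36471377 = 17·2145375 + 2
19: 36471377 = 19·1919546 + 3
23: 36471377 = 23·1585712 + 1
29: 36471377 = 29·1257633 + 20
31: 36471377 = 31·1176496 + 1
37: 36471377 = 37·985712 + 33
41: 36471377 = 41·889545 + 32
43: 36471377 = 43·848171 + 24
47: 36471377 = 47·775986 + 35
53: 36471377 = 53·688139 + 10
59: 36471377 = 59·618158 + 55
61: 36471377 = 61·597891 + 26
67: 36471377 = 67·544348 + 61
71: 36471377 = 71·513681 + 26
73: 36471377 = 73·499607 + 66
79: 36471377 = 79·461663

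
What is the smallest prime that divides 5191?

5191 is odd.
Digit sum 16, not divisible by 3.
Ends in 1: not divisible by 5.
7: 5191 = 7·741 + 4
11: 5191 = 11·471 + 10
13: 5191 = 13·399 + 4
17: 5191 = 17·305 + 6
19: 5191 = 19·273 + 4
23: 5191 = 23·225 + 16
29: 5191 = 29·179

29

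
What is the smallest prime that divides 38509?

97

38509 is odd.
Digit sum 25, not divisible by 3.
Ends in 9: not divisible by 5.
7: 38509 = 7·5501 + 2
11: 38509 = 11·3500 + 9
13: 38509 = 13·2962 + 3
17: 38509 = 17·2265 + 4
19: 38509 = 19·2026 + 15
23: 38509 = 23·1674 + 7
29: 38509 = 29·1327 + 26
31: 38509 = 31·1242 + 7
37: 38509 = 37·1040 + 29
41: 38509 = 41·939 + 10
43: 38509 = 43·895 + 24
47: 38509 = 47·819 + 16
53: 38509 = 53·726 + 31
59: 38509 = 59·652 + 41
61: 38509 = 61·631 + 18
67: 38509 = 67·574 + 51
71: 38509 = 71·542 + 27
73: 38509 = 73·527 + 38
79: 38509 = 79·487 + 36
83: 38509 = 83·463 + 80
89: 38509 = 89·432 + 61
97: 38509 = 97·397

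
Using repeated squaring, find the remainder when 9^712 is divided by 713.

289

9^1 ≡ 9 (mod 713)
9^2 ≡ 9^2 = 81 ≡ 81 (mod 713)
9^4 ≡ 81^2 = 6561 ≡ 144 (mod 713)
9^8 ≡ 144^2 = 20736 ≡ 59 (mod 713)
9^16 ≡ 59^2 = 3481 ≡ 629 (mod 713)
9^32 ≡ 629^2 = 395641 ≡ 639 (mod 713)
9^64 ≡ 639^2 = 408321 ≡ 485 (mod 713)
9^128 ≡ 485^2 = 235225 ≡ 648 (mod 713)
9^256 ≡ 648^2 = 419904 ≡ 660 (mod 713)
9^512 ≡ 660^2 = 435600 ≡ 670 (mod 713)
712 = 512 + 128 + 64 + 8 in binary powers of 2.
So 9^712 ≡ 670 · 648 · 485 · 59 ≡ 289 (mod 713).
Since 289 ≠ 1, base 9 is a Fermat witness: 713 is composite.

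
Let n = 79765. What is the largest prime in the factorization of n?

79765 = 5 · 15953
15953 = 7 · 2279
2279 = 43 · 53
53 is prime.
So 79765 = 5 · 7 · 43 · 53; the largest prime factor is 53.

53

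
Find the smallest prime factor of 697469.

31

697469 is odd.
Digit sum 41, not divisible by 3.
Ends in 9: not divisible by 5.
7: 697469 = 7·99638 + 3
11: 697469 = 11·63406 + 3
13: 697469 = 13·53651 + 6
17: 697469 = 17·41027 + 10
19: 697469 = 19·36708 + 17
23: 697469 = 23·30324 + 17
29: 697469 = 29·24050 + 19
31: 697469 = 31·22499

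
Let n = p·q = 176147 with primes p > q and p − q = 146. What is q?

353

Since p = q + 146, we have 176147 = q(q + 146), so q² + 146q − 176147 = 0.
Discriminant: 146² + 4·176147 = 21316 + 704588 = 725904; √725904 = 852.
q = (−146 + 852)/2 = 353, and p = q + 146 = 499.
Check: 353 · 499 = 176147.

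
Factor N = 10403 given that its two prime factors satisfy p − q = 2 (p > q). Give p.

103

Since p = q + 2, we have 10403 = q(q + 2), so q² + 2q − 10403 = 0.
Discriminant: 2² + 4·10403 = 4 + 41612 = 41616; √41616 = 204.
q = (−2 + 204)/2 = 101, and p = q + 2 = 103.
Check: 101 · 103 = 10403.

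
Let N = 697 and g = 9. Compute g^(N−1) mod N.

1

9^1 ≡ 9 (mod 697)
9^2 ≡ 9^2 = 81 ≡ 81 (mod 697)
9^4 ≡ 81^2 = 6561 ≡ 288 (mod 697)
9^8 ≡ 288^2 = 82944 ≡ 1 (mod 697)
9^16 ≡ 1^2 = 1 ≡ 1 (mod 697)
9^32 ≡ 1^2 = 1 ≡ 1 (mod 697)
9^64 ≡ 1^2 = 1 ≡ 1 (mod 697)
9^128 ≡ 1^2 = 1 ≡ 1 (mod 697)
9^256 ≡ 1^2 = 1 ≡ 1 (mod 697)
9^512 ≡ 1^2 = 1 ≡ 1 (mod 697)
696 = 512 + 128 + 32 + 16 + 8 in binary powers of 2.
So 9^696 ≡ 1 · 1 · 1 · 1 · 1 ≡ 1 (mod 697).
Since the result is 1, base 9 gives no evidence that 697 is composite.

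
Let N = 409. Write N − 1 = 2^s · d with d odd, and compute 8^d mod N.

409 − 1 = 408 = 2^3 · 51, so d = 51.
8^1 ≡ 8 (mod 409)
8^2 ≡ 8^2 = 64 ≡ 64 (mod 409)
8^4 ≡ 64^2 = 4096 ≡ 6 (mod 409)
8^8 ≡ 6^2 = 36 ≡ 36 (mod 409)
8^16 ≡ 36^2 = 1296 ≡ 69 (mod 409)
8^32 ≡ 69^2 = 4761 ≡ 262 (mod 409)
51 = 32 + 16 + 2 + 1 in binary powers of 2.
So 8^51 ≡ 262 · 69 · 64 · 8 ≡ 266 (mod 409).
Squaring chain: 266 → 408 → 1; reaches −1, so base 8 does not prove 409 composite.

266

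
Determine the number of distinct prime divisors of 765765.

6

765765 = 3^2 · 85085
85085 = 5 · 17017
17017 = 7 · 2431
2431 = 11 · 221
221 = 13 · 17
765765 = 3^2 · 5 · 7 · 11 · 13 · 17, which has 6 distinct prime factors.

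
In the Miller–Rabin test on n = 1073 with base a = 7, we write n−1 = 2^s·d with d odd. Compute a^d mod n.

255

1073 − 1 = 1072 = 2^4 · 67, so d = 67.
7^1 ≡ 7 (mod 1073)
7^2 ≡ 7^2 = 49 ≡ 49 (mod 1073)
7^4 ≡ 49^2 = 2401 ≡ 255 (mod 1073)
7^8 ≡ 255^2 = 65025 ≡ 645 (mod 1073)
7^16 ≡ 645^2 = 416025 ≡ 774 (mod 1073)
7^32 ≡ 774^2 = 599076 ≡ 342 (mod 1073)
7^64 ≡ 342^2 = 116964 ≡ 7 (mod 1073)
67 = 64 + 2 + 1 in binary powers of 2.
So 7^67 ≡ 7 · 49 · 7 ≡ 255 (mod 1073).
Squaring chain: 255 → 645 → 774 → 342; never reaches −1, so base 7 is a Miller–Rabin witness that 1073 is composite.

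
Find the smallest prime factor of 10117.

67

10117 is odd.
Digit sum 10, not divisible by 3.
Ends in 7: not divisible by 5.
7: 10117 = 7·1445 + 2
11: 10117 = 11·919 + 8
13: 10117 = 13·778 + 3
17: 10117 = 17·595 + 2
19: 10117 = 19·532 + 9
23: 10117 = 23·439 + 20
29: 10117 = 29·348 + 25
31: 10117 = 31·326 + 11
37: 10117 = 37·273 + 16
41: 10117 = 41·246 + 31
43: 10117 = 43·235 + 12
47: 10117 = 47·215 + 12
53: 10117 = 53·190 + 47
59: 10117 = 59·171 + 28
61: 10117 = 61·165 + 52
67: 10117 = 67·151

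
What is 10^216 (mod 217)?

10^1 ≡ 10 (mod 217)
10^2 ≡ 10^2 = 100 ≡ 100 (mod 217)
10^4 ≡ 100^2 = 10000 ≡ 18 (mod 217)
10^8 ≡ 18^2 = 324 ≡ 107 (mod 217)
10^16 ≡ 107^2 = 11449 ≡ 165 (mod 217)
10^32 ≡ 165^2 = 27225 ≡ 100 (mod 217)
10^64 ≡ 100^2 = 10000 ≡ 18 (mod 217)
10^128 ≡ 18^2 = 324 ≡ 107 (mod 217)
216 = 128 + 64 + 16 + 8 in binary powers of 2.
So 10^216 ≡ 107 · 18 · 165 · 107 ≡ 64 (mod 217).
Since 64 ≠ 1, base 10 is a Fermat witness: 217 is composite.

64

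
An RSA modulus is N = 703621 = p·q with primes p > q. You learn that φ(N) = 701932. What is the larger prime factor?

φ(n) = (p−1)(q−1) = n − (p+q) + 1, so p + q = 703621 − 701932 + 1 = 1690.
p and q are the roots of t² − 1690t + 703621 = 0.
Discriminant: 1690² − 4·703621 = 2856100 − 2814484 = 41616; √41616 = 204.
q = (1690 − 204)/2 = 743, p = (1690 + 204)/2 = 947.
Check: 743 · 947 = 703621.

947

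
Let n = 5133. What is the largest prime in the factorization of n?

5133 = 3 · 1711
1711 = 29 · 59
59 is prime.
So 5133 = 3 · 29 · 59; the largest prime factor is 59.

59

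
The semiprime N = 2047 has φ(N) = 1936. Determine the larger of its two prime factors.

89

φ(n) = (p−1)(q−1) = n − (p+q) + 1, so p + q = 2047 − 1936 + 1 = 112.
p and q are the roots of t² − 112t + 2047 = 0.
Discriminant: 112² − 4·2047 = 12544 − 8188 = 4356; √4356 = 66.
q = (112 − 66)/2 = 23, p = (112 + 66)/2 = 89.
Check: 23 · 89 = 2047.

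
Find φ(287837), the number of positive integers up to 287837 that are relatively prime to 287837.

258400

Factor: 287837 = 11 · 137 · 191.
φ(287837) = (11−1) · (137−1) · (191−1) = 10 · 136 · 190 = 258400.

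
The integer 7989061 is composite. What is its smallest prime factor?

7989061 is odd.
Digit sum 40, not divisible by 3.
Ends in 1: not divisible by 5.
7: 7989061 = 7·1141294 + 3
11: 7989061 = 11·726278 + 3
13: 7989061 = 13·614543 + 2
17: 7989061 = 17·469944 + 13
19: 7989061 = 19·420476 + 17
23: 7989061 = 23·347350 + 11
29: 7989061 = 29·275484 + 25
31: 7989061 = 31·257711 + 20
37: 7989061 = 37·215920 + 21
41: 7989061 = 41·194855 + 6
43: 7989061 = 43·185792 + 5
47: 7989061 = 47·169980 + 1
53: 7989061 = 53·150737

53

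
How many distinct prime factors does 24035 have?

24035 = 5 · 4807
4807 = 11 · 437
437 = 19 · 23
24035 = 5 · 11 · 19 · 23, which has 4 distinct prime factors.

4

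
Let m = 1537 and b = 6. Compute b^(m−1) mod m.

6^1 ≡ 6 (mod 1537)
6^2 ≡ 6^2 = 36 ≡ 36 (mod 1537)
6^4 ≡ 36^2 = 1296 ≡ 1296 (mod 1537)
6^8 ≡ 1296^2 = 1679616 ≡ 1212 (mod 1537)
6^16 ≡ 1212^2 = 1468944 ≡ 1109 (mod 1537)
6^32 ≡ 1109^2 = 1229881 ≡ 281 (mod 1537)
6^64 ≡ 281^2 = 78961 ≡ 574 (mod 1537)
6^128 ≡ 574^2 = 329476 ≡ 558 (mod 1537)
6^256 ≡ 558^2 = 311364 ≡ 890 (mod 1537)
6^512 ≡ 890^2 = 792100 ≡ 545 (mod 1537)
6^1024 ≡ 545^2 = 297025 ≡ 384 (mod 1537)
1536 = 1024 + 512 in binary powers of 2.
So 6^1536 ≡ 384 · 545 ≡ 248 (mod 1537).
Since 248 ≠ 1, base 6 is a Fermat witness: 1537 is composite.

248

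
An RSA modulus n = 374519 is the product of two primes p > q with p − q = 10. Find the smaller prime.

Since p = q + 10, we have 374519 = q(q + 10), so q² + 10q − 374519 = 0.
Discriminant: 10² + 4·374519 = 100 + 1498076 = 1498176; √1498176 = 1224.
q = (−10 + 1224)/2 = 607, and p = q + 10 = 617.
Check: 607 · 617 = 374519.

607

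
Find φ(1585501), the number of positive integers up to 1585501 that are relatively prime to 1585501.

Factor: 1585501 = 71 · 137 · 163.
φ(1585501) = (71−1) · (137−1) · (163−1) = 70 · 136 · 162 = 1542240.

1542240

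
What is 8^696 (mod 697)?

256

8^1 ≡ 8 (mod 697)
8^2 ≡ 8^2 = 64 ≡ 64 (mod 697)
8^4 ≡ 64^2 = 4096 ≡ 611 (mod 697)
8^8 ≡ 611^2 = 373321 ≡ 426 (mod 697)
8^16 ≡ 426^2 = 181476 ≡ 256 (mod 697)
8^32 ≡ 256^2 = 65536 ≡ 18 (mod 697)
8^64 ≡ 18^2 = 324 ≡ 324 (mod 697)
8^128 ≡ 324^2 = 104976 ≡ 426 (mod 697)
8^256 ≡ 426^2 = 181476 ≡ 256 (mod 697)
8^512 ≡ 256^2 = 65536 ≡ 18 (mod 697)
696 = 512 + 128 + 32 + 16 + 8 in binary powers of 2.
So 8^696 ≡ 18 · 426 · 18 · 256 · 426 ≡ 256 (mod 697).
Since 256 ≠ 1, base 8 is a Fermat witness: 697 is composite.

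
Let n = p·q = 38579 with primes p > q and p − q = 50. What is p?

Since p = q + 50, we have 38579 = q(q + 50), so q² + 50q − 38579 = 0.
Discriminant: 50² + 4·38579 = 2500 + 154316 = 156816; √156816 = 396.
q = (−50 + 396)/2 = 173, and p = q + 50 = 223.
Check: 173 · 223 = 38579.

223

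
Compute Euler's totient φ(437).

396

Factor: 437 = 19 · 23.
φ(437) = (19−1) · (23−1) = 18 · 22 = 396.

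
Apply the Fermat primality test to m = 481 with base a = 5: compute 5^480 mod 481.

417

5^1 ≡ 5 (mod 481)
5^2 ≡ 5^2 = 25 ≡ 25 (mod 481)
5^4 ≡ 25^2 = 625 ≡ 144 (mod 481)
5^8 ≡ 144^2 = 20736 ≡ 53 (mod 481)
5^16 ≡ 53^2 = 2809 ≡ 404 (mod 481)
5^32 ≡ 404^2 = 163216 ≡ 157 (mod 481)
5^64 ≡ 157^2 = 24649 ≡ 118 (mod 481)
5^128 ≡ 118^2 = 13924 ≡ 456 (mod 481)
5^256 ≡ 456^2 = 207936 ≡ 144 (mod 481)
480 = 256 + 128 + 64 + 32 in binary powers of 2.
So 5^480 ≡ 144 · 456 · 118 · 157 ≡ 417 (mod 481).
Since 417 ≠ 1, base 5 is a Fermat witness: 481 is composite.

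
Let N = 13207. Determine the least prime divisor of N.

47

13207 is odd.
Digit sum 13, not divisible by 3.
Ends in 7: not divisible by 5.
7: 13207 = 7·1886 + 5
11: 13207 = 11·1200 + 7
13: 13207 = 13·1015 + 12
17: 13207 = 17·776 + 15
19: 13207 = 19·695 + 2
23: 13207 = 23·574 + 5
29: 13207 = 29·455 + 12
31: 13207 = 31·426 + 1
37: 13207 = 37·356 + 35
41: 13207 = 41·322 + 5
43: 13207 = 43·307 + 6
47: 13207 = 47·281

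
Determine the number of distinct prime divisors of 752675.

5

752675 = 5^2 · 30107
30107 = 7 · 4301
4301 = 11 · 391
391 = 17 · 23
752675 = 5^2 · 7 · 11 · 17 · 23, which has 5 distinct prime factors.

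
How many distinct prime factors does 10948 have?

10948 = 2^2 · 2737
2737 = 7 · 391
391 = 17 · 23
10948 = 2^2 · 7 · 17 · 23, which has 4 distinct prime factors.

4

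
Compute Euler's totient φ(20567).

Factor: 20567 = 131 · 157.
φ(20567) = (131−1) · (157−1) = 130 · 156 = 20280.

20280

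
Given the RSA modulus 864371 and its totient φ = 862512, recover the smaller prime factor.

φ(n) = (p−1)(q−1) = n − (p+q) + 1, so p + q = 864371 − 862512 + 1 = 1860.
p and q are the roots of t² − 1860t + 864371 = 0.
Discriminant: 1860² − 4·864371 = 3459600 − 3457484 = 2116; √2116 = 46.
q = (1860 − 46)/2 = 907, p = (1860 + 46)/2 = 953.
Check: 907 · 953 = 864371.

907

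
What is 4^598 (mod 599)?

1

4^1 ≡ 4 (mod 599)
4^2 ≡ 4^2 = 16 ≡ 16 (mod 599)
4^4 ≡ 16^2 = 256 ≡ 256 (mod 599)
4^8 ≡ 256^2 = 65536 ≡ 245 (mod 599)
4^16 ≡ 245^2 = 60025 ≡ 125 (mod 599)
4^32 ≡ 125^2 = 15625 ≡ 51 (mod 599)
4^64 ≡ 51^2 = 2601 ≡ 205 (mod 599)
4^128 ≡ 205^2 = 42025 ≡ 95 (mod 599)
4^256 ≡ 95^2 = 9025 ≡ 40 (mod 599)
4^512 ≡ 40^2 = 1600 ≡ 402 (mod 599)
598 = 512 + 64 + 16 + 4 + 2 in binary powers of 2.
So 4^598 ≡ 402 · 205 · 125 · 256 · 16 ≡ 1 (mod 599).
Since the result is 1, base 4 gives no evidence that 599 is composite.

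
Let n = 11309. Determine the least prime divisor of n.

11309 is odd.
Digit sum 14, not divisible by 3.
Ends in 9: not divisible by 5.
7: 11309 = 7·1615 + 4
11: 11309 = 11·1028 + 1
13: 11309 = 13·869 + 12
17: 11309 = 17·665 + 4
19: 11309 = 19·595 + 4
23: 11309 = 23·491 + 16
29: 11309 = 29·389 + 28
31: 11309 = 31·364 + 25
37: 11309 = 37·305 + 24
41: 11309 = 41·275 + 34
43: 11309 = 43·263

43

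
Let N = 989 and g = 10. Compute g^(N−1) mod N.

440

10^1 ≡ 10 (mod 989)
10^2 ≡ 10^2 = 100 ≡ 100 (mod 989)
10^4 ≡ 100^2 = 10000 ≡ 110 (mod 989)
10^8 ≡ 110^2 = 12100 ≡ 232 (mod 989)
10^16 ≡ 232^2 = 53824 ≡ 418 (mod 989)
10^32 ≡ 418^2 = 174724 ≡ 660 (mod 989)
10^64 ≡ 660^2 = 435600 ≡ 440 (mod 989)
10^128 ≡ 440^2 = 193600 ≡ 745 (mod 989)
10^256 ≡ 745^2 = 555025 ≡ 196 (mod 989)
10^512 ≡ 196^2 = 38416 ≡ 834 (mod 989)
988 = 512 + 256 + 128 + 64 + 16 + 8 + 4 in binary powers of 2.
So 10^988 ≡ 834 · 196 · 745 · 440 · 418 · 232 · 110 ≡ 440 (mod 989).
Since 440 ≠ 1, base 10 is a Fermat witness: 989 is composite.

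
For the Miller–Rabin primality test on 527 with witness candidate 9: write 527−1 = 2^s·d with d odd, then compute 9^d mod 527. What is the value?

527 − 1 = 526 = 2^1 · 263, so d = 263.
9^1 ≡ 9 (mod 527)
9^2 ≡ 9^2 = 81 ≡ 81 (mod 527)
9^4 ≡ 81^2 = 6561 ≡ 237 (mod 527)
9^8 ≡ 237^2 = 56169 ≡ 307 (mod 527)
9^16 ≡ 307^2 = 94249 ≡ 443 (mod 527)
9^32 ≡ 443^2 = 196249 ≡ 205 (mod 527)
9^64 ≡ 205^2 = 42025 ≡ 392 (mod 527)
9^128 ≡ 392^2 = 153664 ≡ 307 (mod 527)
9^256 ≡ 307^2 = 94249 ≡ 443 (mod 527)
263 = 256 + 4 + 2 + 1 in binary powers of 2.
So 9^263 ≡ 443 · 237 · 81 · 9 ≡ 121 (mod 527).
Squaring chain: 121; never reaches −1, so base 9 is a Miller–Rabin witness that 527 is composite.

121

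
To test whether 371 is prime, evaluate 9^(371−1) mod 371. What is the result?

9^1 ≡ 9 (mod 371)
9^2 ≡ 9^2 = 81 ≡ 81 (mod 371)
9^4 ≡ 81^2 = 6561 ≡ 254 (mod 371)
9^8 ≡ 254^2 = 64516 ≡ 333 (mod 371)
9^16 ≡ 333^2 = 110889 ≡ 331 (mod 371)
9^32 ≡ 331^2 = 109561 ≡ 116 (mod 371)
9^64 ≡ 116^2 = 13456 ≡ 100 (mod 371)
9^128 ≡ 100^2 = 10000 ≡ 354 (mod 371)
9^256 ≡ 354^2 = 125316 ≡ 289 (mod 371)
370 = 256 + 64 + 32 + 16 + 2 in binary powers of 2.
So 9^370 ≡ 289 · 100 · 116 · 331 · 81 ≡ 275 (mod 371).
Since 275 ≠ 1, base 9 is a Fermat witness: 371 is composite.

275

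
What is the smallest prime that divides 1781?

1781 is odd.
Digit sum 17, not divisible by 3.
Ends in 1: not divisible by 5.
7: 1781 = 7·254 + 3
11: 1781 = 11·161 + 10
13: 1781 = 13·137

13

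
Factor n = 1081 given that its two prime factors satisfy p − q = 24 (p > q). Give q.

23

Since p = q + 24, we have 1081 = q(q + 24), so q² + 24q − 1081 = 0.
Discriminant: 24² + 4·1081 = 576 + 4324 = 4900; √4900 = 70.
q = (−24 + 70)/2 = 23, and p = q + 24 = 47.
Check: 23 · 47 = 1081.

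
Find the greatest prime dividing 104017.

104017 = 41 · 2537
2537 = 43 · 59
59 is prime.
So 104017 = 41 · 43 · 59; the largest prime factor is 59.

59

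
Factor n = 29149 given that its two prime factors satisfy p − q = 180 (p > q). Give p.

283

Since p = q + 180, we have 29149 = q(q + 180), so q² + 180q − 29149 = 0.
Discriminant: 180² + 4·29149 = 32400 + 116596 = 148996; √148996 = 386.
q = (−180 + 386)/2 = 103, and p = q + 180 = 283.
Check: 103 · 283 = 29149.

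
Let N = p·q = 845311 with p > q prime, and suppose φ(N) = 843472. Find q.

887

φ(n) = (p−1)(q−1) = n − (p+q) + 1, so p + q = 845311 − 843472 + 1 = 1840.
p and q are the roots of t² − 1840t + 845311 = 0.
Discriminant: 1840² − 4·845311 = 3385600 − 3381244 = 4356; √4356 = 66.
q = (1840 − 66)/2 = 887, p = (1840 + 66)/2 = 953.
Check: 887 · 953 = 845311.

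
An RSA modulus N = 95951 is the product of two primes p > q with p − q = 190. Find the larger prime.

419

Since p = q + 190, we have 95951 = q(q + 190), so q² + 190q − 95951 = 0.
Discriminant: 190² + 4·95951 = 36100 + 383804 = 419904; √419904 = 648.
q = (−190 + 648)/2 = 229, and p = q + 190 = 419.
Check: 229 · 419 = 95951.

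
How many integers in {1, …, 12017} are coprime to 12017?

Factor: 12017 = 61 · 197.
φ(12017) = (61−1) · (197−1) = 60 · 196 = 11760.

11760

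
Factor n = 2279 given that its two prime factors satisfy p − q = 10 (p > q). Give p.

53

Since p = q + 10, we have 2279 = q(q + 10), so q² + 10q − 2279 = 0.
Discriminant: 10² + 4·2279 = 100 + 9116 = 9216; √9216 = 96.
q = (−10 + 96)/2 = 43, and p = q + 10 = 53.
Check: 43 · 53 = 2279.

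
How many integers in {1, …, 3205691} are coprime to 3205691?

3136320

Factor: 3205691 = 89 · 181 · 199.
φ(3205691) = (89−1) · (181−1) · (199−1) = 88 · 180 · 198 = 3136320.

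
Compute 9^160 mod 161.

9^1 ≡ 9 (mod 161)
9^2 ≡ 9^2 = 81 ≡ 81 (mod 161)
9^4 ≡ 81^2 = 6561 ≡ 121 (mod 161)
9^8 ≡ 121^2 = 14641 ≡ 151 (mod 161)
9^16 ≡ 151^2 = 22801 ≡ 100 (mod 161)
9^32 ≡ 100^2 = 10000 ≡ 18 (mod 161)
9^64 ≡ 18^2 = 324 ≡ 2 (mod 161)
9^128 ≡ 2^2 = 4 ≡ 4 (mod 161)
160 = 128 + 32 in binary powers of 2.
So 9^160 ≡ 4 · 18 ≡ 72 (mod 161).
Since 72 ≠ 1, base 9 is a Fermat witness: 161 is composite.

72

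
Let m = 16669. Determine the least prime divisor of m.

16669 is odd.
Digit sum 28, not divisible by 3.
Ends in 9: not divisible by 5.
7: 16669 = 7·2381 + 2
11: 16669 = 11·1515 + 4
13: 16669 = 13·1282 + 3
17: 16669 = 17·980 + 9
19: 16669 = 19·877 + 6
23: 16669 = 23·724 + 17
29: 16669 = 29·574 + 23
31: 16669 = 31·537 + 22
37: 16669 = 37·450 + 19
41: 16669 = 41·406 + 23
43: 16669 = 43·387 + 28
47: 16669 = 47·354 + 31
53: 16669 = 53·314 + 27
59: 16669 = 59·282 + 31
61: 16669 = 61·273 + 16
67: 16669 = 67·248 + 53
71: 16669 = 71·234 + 55
73: 16669 = 73·228 + 25
79: 16669 = 79·211

79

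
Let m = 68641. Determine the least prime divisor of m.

68641 is odd.
Digit sum 25, not divisible by 3.
Ends in 1: not divisible by 5.
7: 68641 = 7·9805 + 6
11: 68641 = 11·6240 + 1
13: 68641 = 13·5280 + 1
17: 68641 = 17·4037 + 12
19: 68641 = 19·3612 + 13
23: 68641 = 23·2984 + 9
29: 68641 = 29·2366 + 27
31: 68641 = 31·2214 + 7
37: 68641 = 37·1855 + 6
41: 68641 = 41·1674 + 7
43: 68641 = 43·1596 + 13
47: 68641 = 47·1460 + 21
53: 68641 = 53·1295 + 6
59: 68641 = 59·1163 + 24
61: 68641 = 61·1125 + 16
67: 68641 = 67·1024 + 33
71: 68641 = 71·966 + 55
73: 68641 = 73·940 + 21
79: 68641 = 79·868 + 69
83: 68641 = 83·827

83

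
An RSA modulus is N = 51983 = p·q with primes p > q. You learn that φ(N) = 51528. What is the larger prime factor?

φ(n) = (p−1)(q−1) = n − (p+q) + 1, so p + q = 51983 − 51528 + 1 = 456.
p and q are the roots of t² − 456t + 51983 = 0.
Discriminant: 456² − 4·51983 = 207936 − 207932 = 4; √4 = 2.
q = (456 − 2)/2 = 227, p = (456 + 2)/2 = 229.
Check: 227 · 229 = 51983.

229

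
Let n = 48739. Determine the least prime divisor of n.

48739 is odd.
Digit sum 31, not divisible by 3.
Ends in 9: not divisible by 5.
7: 48739 = 7·6962 + 5
11: 48739 = 11·4430 + 9
13: 48739 = 13·3749 + 2
17: 48739 = 17·2867

17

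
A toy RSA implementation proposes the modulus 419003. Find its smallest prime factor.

13

419003 is odd.
Digit sum 17, not divisible by 3.
Ends in 3: not divisible by 5.
7: 419003 = 7·59857 + 4
11: 419003 = 11·38091 + 2
13: 419003 = 13·32231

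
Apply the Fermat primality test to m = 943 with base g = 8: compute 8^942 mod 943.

679

8^1 ≡ 8 (mod 943)
8^2 ≡ 8^2 = 64 ≡ 64 (mod 943)
8^4 ≡ 64^2 = 4096 ≡ 324 (mod 943)
8^8 ≡ 324^2 = 104976 ≡ 303 (mod 943)
8^16 ≡ 303^2 = 91809 ≡ 338 (mod 943)
8^32 ≡ 338^2 = 114244 ≡ 141 (mod 943)
8^64 ≡ 141^2 = 19881 ≡ 78 (mod 943)
8^128 ≡ 78^2 = 6084 ≡ 426 (mod 943)
8^256 ≡ 426^2 = 181476 ≡ 420 (mod 943)
8^512 ≡ 420^2 = 176400 ≡ 59 (mod 943)
942 = 512 + 256 + 128 + 32 + 8 + 4 + 2 in binary powers of 2.
So 8^942 ≡ 59 · 420 · 426 · 141 · 303 · 324 · 64 ≡ 679 (mod 943).
Since 679 ≠ 1, base 8 is a Fermat witness: 943 is composite.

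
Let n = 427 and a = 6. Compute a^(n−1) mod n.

113

6^1 ≡ 6 (mod 427)
6^2 ≡ 6^2 = 36 ≡ 36 (mod 427)
6^4 ≡ 36^2 = 1296 ≡ 15 (mod 427)
6^8 ≡ 15^2 = 225 ≡ 225 (mod 427)
6^16 ≡ 225^2 = 50625 ≡ 239 (mod 427)
6^32 ≡ 239^2 = 57121 ≡ 330 (mod 427)
6^64 ≡ 330^2 = 108900 ≡ 15 (mod 427)
6^128 ≡ 15^2 = 225 ≡ 225 (mod 427)
6^256 ≡ 225^2 = 50625 ≡ 239 (mod 427)
426 = 256 + 128 + 32 + 8 + 2 in binary powers of 2.
So 6^426 ≡ 239 · 225 · 330 · 225 · 36 ≡ 113 (mod 427).
Since 113 ≠ 1, base 6 is a Fermat witness: 427 is composite.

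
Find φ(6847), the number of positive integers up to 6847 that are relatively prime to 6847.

6640

Factor: 6847 = 41 · 167.
φ(6847) = (41−1) · (167−1) = 40 · 166 = 6640.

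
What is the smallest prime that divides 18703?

59

18703 is odd.
Digit sum 19, not divisible by 3.
Ends in 3: not divisible by 5.
7: 18703 = 7·2671 + 6
11: 18703 = 11·1700 + 3
13: 18703 = 13·1438 + 9
17: 18703 = 17·1100 + 3
19: 18703 = 19·984 + 7
23: 18703 = 23·813 + 4
29: 18703 = 29·644 + 27
31: 18703 = 31·603 + 10
37: 18703 = 37·505 + 18
41: 18703 = 41·456 + 7
43: 18703 = 43·434 + 41
47: 18703 = 47·397 + 44
53: 18703 = 53·352 + 47
59: 18703 = 59·317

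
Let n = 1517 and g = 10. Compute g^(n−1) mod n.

10^1 ≡ 10 (mod 1517)
10^2 ≡ 10^2 = 100 ≡ 100 (mod 1517)
10^4 ≡ 100^2 = 10000 ≡ 898 (mod 1517)
10^8 ≡ 898^2 = 806404 ≡ 877 (mod 1517)
10^16 ≡ 877^2 = 769129 ≡ 10 (mod 1517)
10^32 ≡ 10^2 = 100 ≡ 100 (mod 1517)
10^64 ≡ 100^2 = 10000 ≡ 898 (mod 1517)
10^128 ≡ 898^2 = 806404 ≡ 877 (mod 1517)
10^256 ≡ 877^2 = 769129 ≡ 10 (mod 1517)
10^512 ≡ 10^2 = 100 ≡ 100 (mod 1517)
10^1024 ≡ 100^2 = 10000 ≡ 898 (mod 1517)
1516 = 1024 + 256 + 128 + 64 + 32 + 8 + 4 in binary powers of 2.
So 10^1516 ≡ 898 · 10 · 877 · 898 · 100 · 877 · 898 ≡ 10 (mod 1517).
Since 10 ≠ 1, base 10 is a Fermat witness: 1517 is composite.

10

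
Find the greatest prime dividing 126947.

73

126947 = 37 · 3431
3431 = 47 · 73
73 is prime.
So 126947 = 37 · 47 · 73; the largest prime factor is 73.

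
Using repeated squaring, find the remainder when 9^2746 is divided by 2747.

9^1 ≡ 9 (mod 2747)
9^2 ≡ 9^2 = 81 ≡ 81 (mod 2747)
9^4 ≡ 81^2 = 6561 ≡ 1067 (mod 2747)
9^8 ≡ 1067^2 = 1138489 ≡ 1231 (mod 2747)
9^16 ≡ 1231^2 = 1515361 ≡ 1764 (mod 2747)
9^32 ≡ 1764^2 = 3111696 ≡ 2092 (mod 2747)
9^64 ≡ 2092^2 = 4376464 ≡ 493 (mod 2747)
9^128 ≡ 493^2 = 243049 ≡ 1313 (mod 2747)
9^256 ≡ 1313^2 = 1723969 ≡ 1600 (mod 2747)
9^512 ≡ 1600^2 = 2560000 ≡ 2543 (mod 2747)
9^1024 ≡ 2543^2 = 6466849 ≡ 411 (mod 2747)
9^2048 ≡ 411^2 = 168921 ≡ 1354 (mod 2747)
2746 = 2048 + 512 + 128 + 32 + 16 + 8 + 2 in binary powers of 2.
So 9^2746 ≡ 1354 · 2543 · 1313 · 2092 · 1764 · 1231 · 81 ≡ 40 (mod 2747).
Since 40 ≠ 1, base 9 is a Fermat witness: 2747 is composite.

40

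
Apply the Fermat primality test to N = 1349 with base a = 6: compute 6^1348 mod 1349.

161

6^1 ≡ 6 (mod 1349)
6^2 ≡ 6^2 = 36 ≡ 36 (mod 1349)
6^4 ≡ 36^2 = 1296 ≡ 1296 (mod 1349)
6^8 ≡ 1296^2 = 1679616 ≡ 111 (mod 1349)
6^16 ≡ 111^2 = 12321 ≡ 180 (mod 1349)
6^32 ≡ 180^2 = 32400 ≡ 24 (mod 1349)
6^64 ≡ 24^2 = 576 ≡ 576 (mod 1349)
6^128 ≡ 576^2 = 331776 ≡ 1271 (mod 1349)
6^256 ≡ 1271^2 = 1615441 ≡ 688 (mod 1349)
6^512 ≡ 688^2 = 473344 ≡ 1194 (mod 1349)
6^1024 ≡ 1194^2 = 1425636 ≡ 1092 (mod 1349)
1348 = 1024 + 256 + 64 + 4 in binary powers of 2.
So 6^1348 ≡ 1092 · 688 · 576 · 1296 ≡ 161 (mod 1349).
Since 161 ≠ 1, base 6 is a Fermat witness: 1349 is composite.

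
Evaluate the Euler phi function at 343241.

327888

Factor: 343241 = 47 · 67 · 109.
φ(343241) = (47−1) · (67−1) · (109−1) = 46 · 66 · 108 = 327888.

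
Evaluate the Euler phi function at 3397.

3276

Factor: 3397 = 43 · 79.
φ(3397) = (43−1) · (79−1) = 42 · 78 = 3276.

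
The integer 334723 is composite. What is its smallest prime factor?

19

334723 is odd.
Digit sum 22, not divisible by 3.
Ends in 3: not divisible by 5.
7: 334723 = 7·47817 + 4
11: 334723 = 11·30429 + 4
13: 334723 = 13·25747 + 12
17: 334723 = 17·19689 + 10
19: 334723 = 19·17617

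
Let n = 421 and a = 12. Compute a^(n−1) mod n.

12^1 ≡ 12 (mod 421)
12^2 ≡ 12^2 = 144 ≡ 144 (mod 421)
12^4 ≡ 144^2 = 20736 ≡ 107 (mod 421)
12^8 ≡ 107^2 = 11449 ≡ 82 (mod 421)
12^16 ≡ 82^2 = 6724 ≡ 409 (mod 421)
12^32 ≡ 409^2 = 167281 ≡ 144 (mod 421)
12^64 ≡ 144^2 = 20736 ≡ 107 (mod 421)
12^128 ≡ 107^2 = 11449 ≡ 82 (mod 421)
12^256 ≡ 82^2 = 6724 ≡ 409 (mod 421)
420 = 256 + 128 + 32 + 4 in binary powers of 2.
So 12^420 ≡ 409 · 82 · 144 · 107 ≡ 1 (mod 421).
Since the result is 1, base 12 gives no evidence that 421 is composite.

1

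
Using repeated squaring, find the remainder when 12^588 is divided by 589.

39

12^1 ≡ 12 (mod 589)
12^2 ≡ 12^2 = 144 ≡ 144 (mod 589)
12^4 ≡ 144^2 = 20736 ≡ 121 (mod 589)
12^8 ≡ 121^2 = 14641 ≡ 505 (mod 589)
12^16 ≡ 505^2 = 255025 ≡ 577 (mod 589)
12^32 ≡ 577^2 = 332929 ≡ 144 (mod 589)
12^64 ≡ 144^2 = 20736 ≡ 121 (mod 589)
12^128 ≡ 121^2 = 14641 ≡ 505 (mod 589)
12^256 ≡ 505^2 = 255025 ≡ 577 (mod 589)
12^512 ≡ 577^2 = 332929 ≡ 144 (mod 589)
588 = 512 + 64 + 8 + 4 in binary powers of 2.
So 12^588 ≡ 144 · 121 · 505 · 121 ≡ 39 (mod 589).
Since 39 ≠ 1, base 12 is a Fermat witness: 589 is composite.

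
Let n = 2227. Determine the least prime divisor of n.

2227 is odd.
Digit sum 13, not divisible by 3.
Ends in 7: not divisible by 5.
7: 2227 = 7·318 + 1
11: 2227 = 11·202 + 5
13: 2227 = 13·171 + 4
17: 2227 = 17·131

17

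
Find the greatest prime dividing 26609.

26609 = 11 · 2419
2419 = 41 · 59
59 is prime.
So 26609 = 11 · 41 · 59; the largest prime factor is 59.

59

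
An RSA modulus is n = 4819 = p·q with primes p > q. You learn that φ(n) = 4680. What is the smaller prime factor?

φ(n) = (p−1)(q−1) = n − (p+q) + 1, so p + q = 4819 − 4680 + 1 = 140.
p and q are the roots of t² − 140t + 4819 = 0.
Discriminant: 140² − 4·4819 = 19600 − 19276 = 324; √324 = 18.
q = (140 − 18)/2 = 61, p = (140 + 18)/2 = 79.
Check: 61 · 79 = 4819.

61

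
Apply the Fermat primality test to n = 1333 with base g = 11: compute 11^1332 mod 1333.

11^1 ≡ 11 (mod 1333)
11^2 ≡ 11^2 = 121 ≡ 121 (mod 1333)
11^4 ≡ 121^2 = 14641 ≡ 1311 (mod 1333)
11^8 ≡ 1311^2 = 1718721 ≡ 484 (mod 1333)
11^16 ≡ 484^2 = 234256 ≡ 981 (mod 1333)
11^32 ≡ 981^2 = 962361 ≡ 1268 (mod 1333)
11^64 ≡ 1268^2 = 1607824 ≡ 226 (mod 1333)
11^128 ≡ 226^2 = 51076 ≡ 422 (mod 1333)
11^256 ≡ 422^2 = 178084 ≡ 795 (mod 1333)
11^512 ≡ 795^2 = 632025 ≡ 183 (mod 1333)
11^1024 ≡ 183^2 = 33489 ≡ 164 (mod 1333)
1332 = 1024 + 256 + 32 + 16 + 4 in binary powers of 2.
So 11^1332 ≡ 164 · 795 · 1268 · 981 · 1311 ≡ 78 (mod 1333).
Since 78 ≠ 1, base 11 is a Fermat witness: 1333 is composite.

78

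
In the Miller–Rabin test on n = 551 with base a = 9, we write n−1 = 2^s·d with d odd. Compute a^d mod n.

551 − 1 = 550 = 2^1 · 275, so d = 275.
9^1 ≡ 9 (mod 551)
9^2 ≡ 9^2 = 81 ≡ 81 (mod 551)
9^4 ≡ 81^2 = 6561 ≡ 500 (mod 551)
9^8 ≡ 500^2 = 250000 ≡ 397 (mod 551)
9^16 ≡ 397^2 = 157609 ≡ 23 (mod 551)
9^32 ≡ 23^2 = 529 ≡ 529 (mod 551)
9^64 ≡ 529^2 = 279841 ≡ 484 (mod 551)
9^128 ≡ 484^2 = 234256 ≡ 81 (mod 551)
9^256 ≡ 81^2 = 6561 ≡ 500 (mod 551)
275 = 256 + 16 + 2 + 1 in binary powers of 2.
So 9^275 ≡ 500 · 23 · 81 · 9 ≡ 35 (mod 551).
Squaring chain: 35; never reaches −1, so base 9 is a Miller–Rabin witness that 551 is composite.

35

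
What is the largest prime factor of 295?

59

295 = 5 · 59
59 is prime.
So 295 = 5 · 59; the largest prime factor is 59.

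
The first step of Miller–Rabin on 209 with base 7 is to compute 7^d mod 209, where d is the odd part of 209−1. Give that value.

209 − 1 = 208 = 2^4 · 13, so d = 13.
7^1 ≡ 7 (mod 209)
7^2 ≡ 7^2 = 49 ≡ 49 (mod 209)
7^4 ≡ 49^2 = 2401 ≡ 102 (mod 209)
7^8 ≡ 102^2 = 10404 ≡ 163 (mod 209)
13 = 8 + 4 + 1 in binary powers of 2.
So 7^13 ≡ 163 · 102 · 7 ≡ 178 (mod 209).
Squaring chain: 178 → 125 → 159 → 201; never reaches −1, so base 7 is a Miller–Rabin witness that 209 is composite.

178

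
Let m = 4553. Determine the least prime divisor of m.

4553 is odd.
Digit sum 17, not divisible by 3.
Ends in 3: not divisible by 5.
7: 4553 = 7·650 + 3
11: 4553 = 11·413 + 10
13: 4553 = 13·350 + 3
17: 4553 = 17·267 + 14
19: 4553 = 19·239 + 12
23: 4553 = 23·197 + 22
29: 4553 = 29·157

29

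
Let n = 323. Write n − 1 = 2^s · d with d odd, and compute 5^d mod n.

175

323 − 1 = 322 = 2^1 · 161, so d = 161.
5^1 ≡ 5 (mod 323)
5^2 ≡ 5^2 = 25 ≡ 25 (mod 323)
5^4 ≡ 25^2 = 625 ≡ 302 (mod 323)
5^8 ≡ 302^2 = 91204 ≡ 118 (mod 323)
5^16 ≡ 118^2 = 13924 ≡ 35 (mod 323)
5^32 ≡ 35^2 = 1225 ≡ 256 (mod 323)
5^64 ≡ 256^2 = 65536 ≡ 290 (mod 323)
5^128 ≡ 290^2 = 84100 ≡ 120 (mod 323)
161 = 128 + 32 + 1 in binary powers of 2.
So 5^161 ≡ 120 · 256 · 5 ≡ 175 (mod 323).
Squaring chain: 175; never reaches −1, so base 5 is a Miller–Rabin witness that 323 is composite.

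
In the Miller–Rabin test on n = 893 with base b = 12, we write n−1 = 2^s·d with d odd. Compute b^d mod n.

893 − 1 = 892 = 2^2 · 223, so d = 223.
12^1 ≡ 12 (mod 893)
12^2 ≡ 12^2 = 144 ≡ 144 (mod 893)
12^4 ≡ 144^2 = 20736 ≡ 197 (mod 893)
12^8 ≡ 197^2 = 38809 ≡ 410 (mod 893)
12^16 ≡ 410^2 = 168100 ≡ 216 (mod 893)
12^32 ≡ 216^2 = 46656 ≡ 220 (mod 893)
12^64 ≡ 220^2 = 48400 ≡ 178 (mod 893)
12^128 ≡ 178^2 = 31684 ≡ 429 (mod 893)
223 = 128 + 64 + 16 + 8 + 4 + 2 + 1 in binary powers of 2.
So 12^223 ≡ 429 · 178 · 216 · 410 · 197 · 144 · 12 ≡ 639 (mod 893).
Squaring chain: 639 → 220; never reaches −1, so base 12 is a Miller–Rabin witness that 893 is composite.

639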